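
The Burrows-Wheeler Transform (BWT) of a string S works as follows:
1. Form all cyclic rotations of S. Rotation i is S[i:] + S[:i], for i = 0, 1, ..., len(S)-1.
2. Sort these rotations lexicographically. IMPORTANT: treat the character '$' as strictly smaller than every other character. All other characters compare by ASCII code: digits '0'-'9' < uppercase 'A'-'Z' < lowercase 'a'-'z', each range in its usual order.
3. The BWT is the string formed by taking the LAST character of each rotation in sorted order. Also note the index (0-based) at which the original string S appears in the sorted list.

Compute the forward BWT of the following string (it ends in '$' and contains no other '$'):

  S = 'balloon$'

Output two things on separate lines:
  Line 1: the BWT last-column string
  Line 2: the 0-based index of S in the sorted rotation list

All 8 rotations (rotation i = S[i:]+S[:i]):
  rot[0] = balloon$
  rot[1] = alloon$b
  rot[2] = lloon$ba
  rot[3] = loon$bal
  rot[4] = oon$ball
  rot[5] = on$ballo
  rot[6] = n$balloo
  rot[7] = $balloon
Sorted (with $ < everything):
  sorted[0] = $balloon  (last char: 'n')
  sorted[1] = alloon$b  (last char: 'b')
  sorted[2] = balloon$  (last char: '$')
  sorted[3] = lloon$ba  (last char: 'a')
  sorted[4] = loon$bal  (last char: 'l')
  sorted[5] = n$balloo  (last char: 'o')
  sorted[6] = on$ballo  (last char: 'o')
  sorted[7] = oon$ball  (last char: 'l')
Last column: nb$alool
Original string S is at sorted index 2

Answer: nb$alool
2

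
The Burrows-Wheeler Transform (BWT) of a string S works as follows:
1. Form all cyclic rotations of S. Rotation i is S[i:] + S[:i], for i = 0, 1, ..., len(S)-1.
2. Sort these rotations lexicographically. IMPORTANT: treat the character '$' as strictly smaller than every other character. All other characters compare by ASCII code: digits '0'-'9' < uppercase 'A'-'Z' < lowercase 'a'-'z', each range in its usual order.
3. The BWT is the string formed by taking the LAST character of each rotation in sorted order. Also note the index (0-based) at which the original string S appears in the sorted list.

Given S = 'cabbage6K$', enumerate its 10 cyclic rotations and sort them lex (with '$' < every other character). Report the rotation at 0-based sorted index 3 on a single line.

Answer: abbage6K$c

Derivation:
All 10 rotations (rotation i = S[i:]+S[:i]):
  rot[0] = cabbage6K$
  rot[1] = abbage6K$c
  rot[2] = bbage6K$ca
  rot[3] = bage6K$cab
  rot[4] = age6K$cabb
  rot[5] = ge6K$cabba
  rot[6] = e6K$cabbag
  rot[7] = 6K$cabbage
  rot[8] = K$cabbage6
  rot[9] = $cabbage6K
Sorted (with $ < everything):
  sorted[0] = $cabbage6K
  sorted[1] = 6K$cabbage
  sorted[2] = K$cabbage6
  sorted[3] = abbage6K$c
  sorted[4] = age6K$cabb
  sorted[5] = bage6K$cab
  sorted[6] = bbage6K$ca
  sorted[7] = cabbage6K$
  sorted[8] = e6K$cabbag
  sorted[9] = ge6K$cabba
sorted[3] = abbage6K$c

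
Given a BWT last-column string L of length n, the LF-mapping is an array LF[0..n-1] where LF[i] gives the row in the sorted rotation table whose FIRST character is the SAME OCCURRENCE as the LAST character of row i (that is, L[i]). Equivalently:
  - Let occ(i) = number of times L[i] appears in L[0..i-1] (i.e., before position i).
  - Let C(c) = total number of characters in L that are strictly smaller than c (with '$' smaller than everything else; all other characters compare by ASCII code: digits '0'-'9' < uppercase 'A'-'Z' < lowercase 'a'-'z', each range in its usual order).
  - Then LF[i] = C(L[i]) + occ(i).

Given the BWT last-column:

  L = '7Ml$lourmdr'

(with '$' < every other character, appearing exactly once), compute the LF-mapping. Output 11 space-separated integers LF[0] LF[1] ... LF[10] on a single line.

Answer: 1 2 4 0 5 7 10 8 6 3 9

Derivation:
Char counts: '$':1, '7':1, 'M':1, 'd':1, 'l':2, 'm':1, 'o':1, 'r':2, 'u':1
C (first-col start): C('$')=0, C('7')=1, C('M')=2, C('d')=3, C('l')=4, C('m')=6, C('o')=7, C('r')=8, C('u')=10
L[0]='7': occ=0, LF[0]=C('7')+0=1+0=1
L[1]='M': occ=0, LF[1]=C('M')+0=2+0=2
L[2]='l': occ=0, LF[2]=C('l')+0=4+0=4
L[3]='$': occ=0, LF[3]=C('$')+0=0+0=0
L[4]='l': occ=1, LF[4]=C('l')+1=4+1=5
L[5]='o': occ=0, LF[5]=C('o')+0=7+0=7
L[6]='u': occ=0, LF[6]=C('u')+0=10+0=10
L[7]='r': occ=0, LF[7]=C('r')+0=8+0=8
L[8]='m': occ=0, LF[8]=C('m')+0=6+0=6
L[9]='d': occ=0, LF[9]=C('d')+0=3+0=3
L[10]='r': occ=1, LF[10]=C('r')+1=8+1=9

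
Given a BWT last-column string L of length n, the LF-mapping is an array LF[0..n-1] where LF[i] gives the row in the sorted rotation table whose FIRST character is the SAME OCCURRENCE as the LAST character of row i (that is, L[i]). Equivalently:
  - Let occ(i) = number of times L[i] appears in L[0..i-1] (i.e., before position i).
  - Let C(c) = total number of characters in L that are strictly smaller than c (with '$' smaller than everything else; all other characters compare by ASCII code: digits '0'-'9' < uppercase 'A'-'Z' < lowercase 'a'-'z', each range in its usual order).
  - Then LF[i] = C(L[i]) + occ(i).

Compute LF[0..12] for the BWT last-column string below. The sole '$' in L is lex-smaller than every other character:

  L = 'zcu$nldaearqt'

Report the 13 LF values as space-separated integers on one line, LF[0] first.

Char counts: '$':1, 'a':2, 'c':1, 'd':1, 'e':1, 'l':1, 'n':1, 'q':1, 'r':1, 't':1, 'u':1, 'z':1
C (first-col start): C('$')=0, C('a')=1, C('c')=3, C('d')=4, C('e')=5, C('l')=6, C('n')=7, C('q')=8, C('r')=9, C('t')=10, C('u')=11, C('z')=12
L[0]='z': occ=0, LF[0]=C('z')+0=12+0=12
L[1]='c': occ=0, LF[1]=C('c')+0=3+0=3
L[2]='u': occ=0, LF[2]=C('u')+0=11+0=11
L[3]='$': occ=0, LF[3]=C('$')+0=0+0=0
L[4]='n': occ=0, LF[4]=C('n')+0=7+0=7
L[5]='l': occ=0, LF[5]=C('l')+0=6+0=6
L[6]='d': occ=0, LF[6]=C('d')+0=4+0=4
L[7]='a': occ=0, LF[7]=C('a')+0=1+0=1
L[8]='e': occ=0, LF[8]=C('e')+0=5+0=5
L[9]='a': occ=1, LF[9]=C('a')+1=1+1=2
L[10]='r': occ=0, LF[10]=C('r')+0=9+0=9
L[11]='q': occ=0, LF[11]=C('q')+0=8+0=8
L[12]='t': occ=0, LF[12]=C('t')+0=10+0=10

Answer: 12 3 11 0 7 6 4 1 5 2 9 8 10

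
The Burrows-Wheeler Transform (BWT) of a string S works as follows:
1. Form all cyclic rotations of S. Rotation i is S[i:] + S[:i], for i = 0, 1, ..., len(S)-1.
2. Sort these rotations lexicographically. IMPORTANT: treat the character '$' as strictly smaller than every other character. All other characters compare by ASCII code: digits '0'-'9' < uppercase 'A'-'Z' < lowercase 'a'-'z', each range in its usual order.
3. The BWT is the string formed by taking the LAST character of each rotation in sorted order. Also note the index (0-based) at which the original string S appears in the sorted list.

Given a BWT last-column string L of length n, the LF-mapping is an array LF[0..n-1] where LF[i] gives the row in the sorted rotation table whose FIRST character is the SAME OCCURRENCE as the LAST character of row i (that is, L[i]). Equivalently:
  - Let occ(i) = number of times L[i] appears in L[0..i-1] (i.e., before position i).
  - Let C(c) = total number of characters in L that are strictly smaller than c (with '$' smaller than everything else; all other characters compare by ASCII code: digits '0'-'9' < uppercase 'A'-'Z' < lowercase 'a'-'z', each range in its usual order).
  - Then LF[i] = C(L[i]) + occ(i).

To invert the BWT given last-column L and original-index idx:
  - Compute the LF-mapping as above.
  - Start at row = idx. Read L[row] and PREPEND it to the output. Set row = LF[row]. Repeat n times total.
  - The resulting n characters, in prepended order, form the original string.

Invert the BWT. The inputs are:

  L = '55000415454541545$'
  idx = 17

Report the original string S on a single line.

Answer: 55545000141544455$

Derivation:
LF mapping: 11 12 1 2 3 6 4 13 7 14 8 15 9 5 16 10 17 0
Walk LF starting at row 17, prepending L[row]:
  step 1: row=17, L[17]='$', prepend. Next row=LF[17]=0
  step 2: row=0, L[0]='5', prepend. Next row=LF[0]=11
  step 3: row=11, L[11]='5', prepend. Next row=LF[11]=15
  step 4: row=15, L[15]='4', prepend. Next row=LF[15]=10
  step 5: row=10, L[10]='4', prepend. Next row=LF[10]=8
  step 6: row=8, L[8]='4', prepend. Next row=LF[8]=7
  step 7: row=7, L[7]='5', prepend. Next row=LF[7]=13
  step 8: row=13, L[13]='1', prepend. Next row=LF[13]=5
  step 9: row=5, L[5]='4', prepend. Next row=LF[5]=6
  step 10: row=6, L[6]='1', prepend. Next row=LF[6]=4
  step 11: row=4, L[4]='0', prepend. Next row=LF[4]=3
  step 12: row=3, L[3]='0', prepend. Next row=LF[3]=2
  step 13: row=2, L[2]='0', prepend. Next row=LF[2]=1
  step 14: row=1, L[1]='5', prepend. Next row=LF[1]=12
  step 15: row=12, L[12]='4', prepend. Next row=LF[12]=9
  step 16: row=9, L[9]='5', prepend. Next row=LF[9]=14
  step 17: row=14, L[14]='5', prepend. Next row=LF[14]=16
  step 18: row=16, L[16]='5', prepend. Next row=LF[16]=17
Reversed output: 55545000141544455$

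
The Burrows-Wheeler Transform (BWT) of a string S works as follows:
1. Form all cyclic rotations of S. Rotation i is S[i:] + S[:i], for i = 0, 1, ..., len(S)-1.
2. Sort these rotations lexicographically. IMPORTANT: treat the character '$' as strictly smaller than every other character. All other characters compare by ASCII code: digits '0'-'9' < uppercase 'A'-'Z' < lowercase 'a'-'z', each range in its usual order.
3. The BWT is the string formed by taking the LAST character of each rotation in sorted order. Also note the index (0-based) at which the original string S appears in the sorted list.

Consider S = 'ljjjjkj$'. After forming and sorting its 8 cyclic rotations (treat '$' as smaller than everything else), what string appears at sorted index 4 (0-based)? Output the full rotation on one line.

Answer: jjkj$ljj

Derivation:
All 8 rotations (rotation i = S[i:]+S[:i]):
  rot[0] = ljjjjkj$
  rot[1] = jjjjkj$l
  rot[2] = jjjkj$lj
  rot[3] = jjkj$ljj
  rot[4] = jkj$ljjj
  rot[5] = kj$ljjjj
  rot[6] = j$ljjjjk
  rot[7] = $ljjjjkj
Sorted (with $ < everything):
  sorted[0] = $ljjjjkj
  sorted[1] = j$ljjjjk
  sorted[2] = jjjjkj$l
  sorted[3] = jjjkj$lj
  sorted[4] = jjkj$ljj
  sorted[5] = jkj$ljjj
  sorted[6] = kj$ljjjj
  sorted[7] = ljjjjkj$
sorted[4] = jjkj$ljj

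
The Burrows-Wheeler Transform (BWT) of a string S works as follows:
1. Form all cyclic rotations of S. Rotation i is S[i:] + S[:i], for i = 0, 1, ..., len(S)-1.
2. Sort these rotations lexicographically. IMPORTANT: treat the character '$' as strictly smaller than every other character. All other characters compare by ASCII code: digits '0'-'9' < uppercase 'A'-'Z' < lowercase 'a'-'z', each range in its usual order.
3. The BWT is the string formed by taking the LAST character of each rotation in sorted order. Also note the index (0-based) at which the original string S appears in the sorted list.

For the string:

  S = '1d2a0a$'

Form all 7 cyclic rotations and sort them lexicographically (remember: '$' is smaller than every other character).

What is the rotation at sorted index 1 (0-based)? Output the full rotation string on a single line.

Answer: 0a$1d2a

Derivation:
All 7 rotations (rotation i = S[i:]+S[:i]):
  rot[0] = 1d2a0a$
  rot[1] = d2a0a$1
  rot[2] = 2a0a$1d
  rot[3] = a0a$1d2
  rot[4] = 0a$1d2a
  rot[5] = a$1d2a0
  rot[6] = $1d2a0a
Sorted (with $ < everything):
  sorted[0] = $1d2a0a
  sorted[1] = 0a$1d2a
  sorted[2] = 1d2a0a$
  sorted[3] = 2a0a$1d
  sorted[4] = a$1d2a0
  sorted[5] = a0a$1d2
  sorted[6] = d2a0a$1
sorted[1] = 0a$1d2a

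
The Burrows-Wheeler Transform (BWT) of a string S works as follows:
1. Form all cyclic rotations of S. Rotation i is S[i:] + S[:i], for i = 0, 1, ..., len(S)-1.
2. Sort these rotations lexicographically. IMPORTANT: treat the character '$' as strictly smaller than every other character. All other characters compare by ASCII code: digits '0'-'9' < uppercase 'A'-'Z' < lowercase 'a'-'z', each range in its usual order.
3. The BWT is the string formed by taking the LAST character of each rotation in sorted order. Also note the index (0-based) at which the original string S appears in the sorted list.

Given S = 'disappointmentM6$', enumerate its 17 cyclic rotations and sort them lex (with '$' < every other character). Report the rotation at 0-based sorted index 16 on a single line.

Answer: tmentM6$disappoin

Derivation:
All 17 rotations (rotation i = S[i:]+S[:i]):
  rot[0] = disappointmentM6$
  rot[1] = isappointmentM6$d
  rot[2] = sappointmentM6$di
  rot[3] = appointmentM6$dis
  rot[4] = ppointmentM6$disa
  rot[5] = pointmentM6$disap
  rot[6] = ointmentM6$disapp
  rot[7] = intmentM6$disappo
  rot[8] = ntmentM6$disappoi
  rot[9] = tmentM6$disappoin
  rot[10] = mentM6$disappoint
  rot[11] = entM6$disappointm
  rot[12] = ntM6$disappointme
  rot[13] = tM6$disappointmen
  rot[14] = M6$disappointment
  rot[15] = 6$disappointmentM
  rot[16] = $disappointmentM6
Sorted (with $ < everything):
  sorted[0] = $disappointmentM6
  sorted[1] = 6$disappointmentM
  sorted[2] = M6$disappointment
  sorted[3] = appointmentM6$dis
  sorted[4] = disappointmentM6$
  sorted[5] = entM6$disappointm
  sorted[6] = intmentM6$disappo
  sorted[7] = isappointmentM6$d
  sorted[8] = mentM6$disappoint
  sorted[9] = ntM6$disappointme
  sorted[10] = ntmentM6$disappoi
  sorted[11] = ointmentM6$disapp
  sorted[12] = pointmentM6$disap
  sorted[13] = ppointmentM6$disa
  sorted[14] = sappointmentM6$di
  sorted[15] = tM6$disappointmen
  sorted[16] = tmentM6$disappoin
sorted[16] = tmentM6$disappoin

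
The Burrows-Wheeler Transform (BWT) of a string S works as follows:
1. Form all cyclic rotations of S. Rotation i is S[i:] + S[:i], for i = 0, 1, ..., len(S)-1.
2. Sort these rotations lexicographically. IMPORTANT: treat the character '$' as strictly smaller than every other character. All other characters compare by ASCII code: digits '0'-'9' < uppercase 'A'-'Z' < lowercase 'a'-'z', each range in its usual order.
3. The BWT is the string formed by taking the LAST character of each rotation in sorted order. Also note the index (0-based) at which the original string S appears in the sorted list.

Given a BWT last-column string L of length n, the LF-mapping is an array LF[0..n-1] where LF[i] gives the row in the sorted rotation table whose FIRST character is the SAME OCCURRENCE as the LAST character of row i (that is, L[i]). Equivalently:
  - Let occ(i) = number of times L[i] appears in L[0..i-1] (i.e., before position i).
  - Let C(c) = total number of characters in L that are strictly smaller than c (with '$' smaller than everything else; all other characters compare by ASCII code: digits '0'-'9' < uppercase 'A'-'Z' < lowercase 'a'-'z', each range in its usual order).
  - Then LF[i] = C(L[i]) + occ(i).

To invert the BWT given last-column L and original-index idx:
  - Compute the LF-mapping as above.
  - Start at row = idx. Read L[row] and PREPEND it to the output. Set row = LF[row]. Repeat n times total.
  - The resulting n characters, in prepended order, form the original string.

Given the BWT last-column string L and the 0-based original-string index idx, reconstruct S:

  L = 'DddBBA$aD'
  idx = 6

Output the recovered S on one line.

LF mapping: 4 7 8 2 3 1 0 6 5
Walk LF starting at row 6, prepending L[row]:
  step 1: row=6, L[6]='$', prepend. Next row=LF[6]=0
  step 2: row=0, L[0]='D', prepend. Next row=LF[0]=4
  step 3: row=4, L[4]='B', prepend. Next row=LF[4]=3
  step 4: row=3, L[3]='B', prepend. Next row=LF[3]=2
  step 5: row=2, L[2]='d', prepend. Next row=LF[2]=8
  step 6: row=8, L[8]='D', prepend. Next row=LF[8]=5
  step 7: row=5, L[5]='A', prepend. Next row=LF[5]=1
  step 8: row=1, L[1]='d', prepend. Next row=LF[1]=7
  step 9: row=7, L[7]='a', prepend. Next row=LF[7]=6
Reversed output: adADdBBD$

Answer: adADdBBD$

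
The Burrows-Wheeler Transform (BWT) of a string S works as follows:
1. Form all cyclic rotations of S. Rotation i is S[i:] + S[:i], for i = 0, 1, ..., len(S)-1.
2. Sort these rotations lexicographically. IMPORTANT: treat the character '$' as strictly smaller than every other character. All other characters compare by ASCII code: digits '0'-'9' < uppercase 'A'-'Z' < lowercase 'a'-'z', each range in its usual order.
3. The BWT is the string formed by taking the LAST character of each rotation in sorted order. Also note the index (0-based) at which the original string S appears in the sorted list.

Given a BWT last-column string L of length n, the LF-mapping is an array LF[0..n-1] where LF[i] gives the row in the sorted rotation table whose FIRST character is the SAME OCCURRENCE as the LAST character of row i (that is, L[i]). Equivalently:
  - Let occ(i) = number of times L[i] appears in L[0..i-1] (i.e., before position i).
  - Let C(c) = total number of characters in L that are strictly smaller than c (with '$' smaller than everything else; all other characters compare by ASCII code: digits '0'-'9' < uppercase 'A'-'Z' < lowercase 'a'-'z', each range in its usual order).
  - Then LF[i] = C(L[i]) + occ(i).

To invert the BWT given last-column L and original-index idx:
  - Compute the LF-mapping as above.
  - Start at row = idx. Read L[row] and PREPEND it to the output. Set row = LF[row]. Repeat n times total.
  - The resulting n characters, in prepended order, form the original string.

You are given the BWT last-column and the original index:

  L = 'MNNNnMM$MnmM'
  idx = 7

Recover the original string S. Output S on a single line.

Answer: NMMnmnMNMNM$

Derivation:
LF mapping: 1 6 7 8 10 2 3 0 4 11 9 5
Walk LF starting at row 7, prepending L[row]:
  step 1: row=7, L[7]='$', prepend. Next row=LF[7]=0
  step 2: row=0, L[0]='M', prepend. Next row=LF[0]=1
  step 3: row=1, L[1]='N', prepend. Next row=LF[1]=6
  step 4: row=6, L[6]='M', prepend. Next row=LF[6]=3
  step 5: row=3, L[3]='N', prepend. Next row=LF[3]=8
  step 6: row=8, L[8]='M', prepend. Next row=LF[8]=4
  step 7: row=4, L[4]='n', prepend. Next row=LF[4]=10
  step 8: row=10, L[10]='m', prepend. Next row=LF[10]=9
  step 9: row=9, L[9]='n', prepend. Next row=LF[9]=11
  step 10: row=11, L[11]='M', prepend. Next row=LF[11]=5
  step 11: row=5, L[5]='M', prepend. Next row=LF[5]=2
  step 12: row=2, L[2]='N', prepend. Next row=LF[2]=7
Reversed output: NMMnmnMNMNM$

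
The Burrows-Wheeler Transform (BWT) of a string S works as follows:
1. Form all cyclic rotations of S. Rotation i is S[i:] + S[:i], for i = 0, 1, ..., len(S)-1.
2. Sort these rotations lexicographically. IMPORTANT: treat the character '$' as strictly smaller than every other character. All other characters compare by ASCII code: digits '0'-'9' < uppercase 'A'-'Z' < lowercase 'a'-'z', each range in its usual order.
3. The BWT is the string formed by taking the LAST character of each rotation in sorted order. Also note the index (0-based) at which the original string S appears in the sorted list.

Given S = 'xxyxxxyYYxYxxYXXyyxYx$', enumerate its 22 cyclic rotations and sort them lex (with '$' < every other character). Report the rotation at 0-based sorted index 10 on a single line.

All 22 rotations (rotation i = S[i:]+S[:i]):
  rot[0] = xxyxxxyYYxYxxYXXyyxYx$
  rot[1] = xyxxxyYYxYxxYXXyyxYx$x
  rot[2] = yxxxyYYxYxxYXXyyxYx$xx
  rot[3] = xxxyYYxYxxYXXyyxYx$xxy
  rot[4] = xxyYYxYxxYXXyyxYx$xxyx
  rot[5] = xyYYxYxxYXXyyxYx$xxyxx
  rot[6] = yYYxYxxYXXyyxYx$xxyxxx
  rot[7] = YYxYxxYXXyyxYx$xxyxxxy
  rot[8] = YxYxxYXXyyxYx$xxyxxxyY
  rot[9] = xYxxYXXyyxYx$xxyxxxyYY
  rot[10] = YxxYXXyyxYx$xxyxxxyYYx
  rot[11] = xxYXXyyxYx$xxyxxxyYYxY
  rot[12] = xYXXyyxYx$xxyxxxyYYxYx
  rot[13] = YXXyyxYx$xxyxxxyYYxYxx
  rot[14] = XXyyxYx$xxyxxxyYYxYxxY
  rot[15] = XyyxYx$xxyxxxyYYxYxxYX
  rot[16] = yyxYx$xxyxxxyYYxYxxYXX
  rot[17] = yxYx$xxyxxxyYYxYxxYXXy
  rot[18] = xYx$xxyxxxyYYxYxxYXXyy
  rot[19] = Yx$xxyxxxyYYxYxxYXXyyx
  rot[20] = x$xxyxxxyYYxYxxYXXyyxY
  rot[21] = $xxyxxxyYYxYxxYXXyyxYx
Sorted (with $ < everything):
  sorted[0] = $xxyxxxyYYxYxxYXXyyxYx
  sorted[1] = XXyyxYx$xxyxxxyYYxYxxY
  sorted[2] = XyyxYx$xxyxxxyYYxYxxYX
  sorted[3] = YXXyyxYx$xxyxxxyYYxYxx
  sorted[4] = YYxYxxYXXyyxYx$xxyxxxy
  sorted[5] = Yx$xxyxxxyYYxYxxYXXyyx
  sorted[6] = YxYxxYXXyyxYx$xxyxxxyY
  sorted[7] = YxxYXXyyxYx$xxyxxxyYYx
  sorted[8] = x$xxyxxxyYYxYxxYXXyyxY
  sorted[9] = xYXXyyxYx$xxyxxxyYYxYx
  sorted[10] = xYx$xxyxxxyYYxYxxYXXyy
  sorted[11] = xYxxYXXyyxYx$xxyxxxyYY
  sorted[12] = xxYXXyyxYx$xxyxxxyYYxY
  sorted[13] = xxxyYYxYxxYXXyyxYx$xxy
  sorted[14] = xxyYYxYxxYXXyyxYx$xxyx
  sorted[15] = xxyxxxyYYxYxxYXXyyxYx$
  sorted[16] = xyYYxYxxYXXyyxYx$xxyxx
  sorted[17] = xyxxxyYYxYxxYXXyyxYx$x
  sorted[18] = yYYxYxxYXXyyxYx$xxyxxx
  sorted[19] = yxYx$xxyxxxyYYxYxxYXXy
  sorted[20] = yxxxyYYxYxxYXXyyxYx$xx
  sorted[21] = yyxYx$xxyxxxyYYxYxxYXX
sorted[10] = xYx$xxyxxxyYYxYxxYXXyy

Answer: xYx$xxyxxxyYYxYxxYXXyy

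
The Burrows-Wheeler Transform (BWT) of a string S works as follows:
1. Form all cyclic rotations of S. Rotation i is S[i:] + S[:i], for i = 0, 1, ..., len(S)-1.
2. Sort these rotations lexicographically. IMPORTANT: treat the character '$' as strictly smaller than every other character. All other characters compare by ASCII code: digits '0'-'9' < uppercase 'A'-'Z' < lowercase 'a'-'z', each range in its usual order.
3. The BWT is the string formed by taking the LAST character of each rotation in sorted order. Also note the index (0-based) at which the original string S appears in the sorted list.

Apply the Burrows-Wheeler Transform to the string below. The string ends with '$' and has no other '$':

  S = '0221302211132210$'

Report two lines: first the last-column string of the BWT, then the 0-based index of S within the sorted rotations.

All 17 rotations (rotation i = S[i:]+S[:i]):
  rot[0] = 0221302211132210$
  rot[1] = 221302211132210$0
  rot[2] = 21302211132210$02
  rot[3] = 1302211132210$022
  rot[4] = 302211132210$0221
  rot[5] = 02211132210$02213
  rot[6] = 2211132210$022130
  rot[7] = 211132210$0221302
  rot[8] = 11132210$02213022
  rot[9] = 1132210$022130221
  rot[10] = 132210$0221302211
  rot[11] = 32210$02213022111
  rot[12] = 2210$022130221113
  rot[13] = 210$0221302211132
  rot[14] = 10$02213022111322
  rot[15] = 0$022130221113221
  rot[16] = $0221302211132210
Sorted (with $ < everything):
  sorted[0] = $0221302211132210  (last char: '0')
  sorted[1] = 0$022130221113221  (last char: '1')
  sorted[2] = 02211132210$02213  (last char: '3')
  sorted[3] = 0221302211132210$  (last char: '$')
  sorted[4] = 10$02213022111322  (last char: '2')
  sorted[5] = 11132210$02213022  (last char: '2')
  sorted[6] = 1132210$022130221  (last char: '1')
  sorted[7] = 1302211132210$022  (last char: '2')
  sorted[8] = 132210$0221302211  (last char: '1')
  sorted[9] = 210$0221302211132  (last char: '2')
  sorted[10] = 211132210$0221302  (last char: '2')
  sorted[11] = 21302211132210$02  (last char: '2')
  sorted[12] = 2210$022130221113  (last char: '3')
  sorted[13] = 2211132210$022130  (last char: '0')
  sorted[14] = 221302211132210$0  (last char: '0')
  sorted[15] = 302211132210$0221  (last char: '1')
  sorted[16] = 32210$02213022111  (last char: '1')
Last column: 013$2212122230011
Original string S is at sorted index 3

Answer: 013$2212122230011
3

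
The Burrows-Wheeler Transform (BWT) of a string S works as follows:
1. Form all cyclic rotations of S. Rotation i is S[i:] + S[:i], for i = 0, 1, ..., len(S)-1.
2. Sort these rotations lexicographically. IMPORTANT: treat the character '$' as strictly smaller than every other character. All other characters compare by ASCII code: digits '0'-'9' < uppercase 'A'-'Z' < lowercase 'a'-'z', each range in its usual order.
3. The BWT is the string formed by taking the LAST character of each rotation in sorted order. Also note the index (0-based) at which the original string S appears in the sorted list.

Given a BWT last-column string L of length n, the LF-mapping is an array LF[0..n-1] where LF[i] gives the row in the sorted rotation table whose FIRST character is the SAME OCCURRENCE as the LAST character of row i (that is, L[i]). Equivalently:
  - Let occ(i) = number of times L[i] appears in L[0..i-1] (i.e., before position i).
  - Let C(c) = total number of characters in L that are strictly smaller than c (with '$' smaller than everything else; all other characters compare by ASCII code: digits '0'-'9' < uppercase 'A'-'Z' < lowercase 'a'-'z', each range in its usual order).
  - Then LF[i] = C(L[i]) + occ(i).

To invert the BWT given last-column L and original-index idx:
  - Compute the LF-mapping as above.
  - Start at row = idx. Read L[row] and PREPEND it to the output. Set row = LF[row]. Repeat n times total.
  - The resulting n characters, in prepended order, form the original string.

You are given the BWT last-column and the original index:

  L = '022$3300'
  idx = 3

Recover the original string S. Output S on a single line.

LF mapping: 1 4 5 0 6 7 2 3
Walk LF starting at row 3, prepending L[row]:
  step 1: row=3, L[3]='$', prepend. Next row=LF[3]=0
  step 2: row=0, L[0]='0', prepend. Next row=LF[0]=1
  step 3: row=1, L[1]='2', prepend. Next row=LF[1]=4
  step 4: row=4, L[4]='3', prepend. Next row=LF[4]=6
  step 5: row=6, L[6]='0', prepend. Next row=LF[6]=2
  step 6: row=2, L[2]='2', prepend. Next row=LF[2]=5
  step 7: row=5, L[5]='3', prepend. Next row=LF[5]=7
  step 8: row=7, L[7]='0', prepend. Next row=LF[7]=3
Reversed output: 0320320$

Answer: 0320320$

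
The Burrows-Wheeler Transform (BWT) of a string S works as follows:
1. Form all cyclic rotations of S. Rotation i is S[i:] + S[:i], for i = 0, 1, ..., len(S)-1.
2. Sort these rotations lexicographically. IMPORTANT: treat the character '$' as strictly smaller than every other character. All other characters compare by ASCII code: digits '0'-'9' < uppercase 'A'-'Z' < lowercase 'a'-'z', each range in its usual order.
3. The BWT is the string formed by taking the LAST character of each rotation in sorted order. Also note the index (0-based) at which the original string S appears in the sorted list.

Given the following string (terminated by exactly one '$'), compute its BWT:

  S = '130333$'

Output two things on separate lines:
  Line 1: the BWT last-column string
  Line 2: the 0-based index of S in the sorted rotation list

All 7 rotations (rotation i = S[i:]+S[:i]):
  rot[0] = 130333$
  rot[1] = 30333$1
  rot[2] = 0333$13
  rot[3] = 333$130
  rot[4] = 33$1303
  rot[5] = 3$13033
  rot[6] = $130333
Sorted (with $ < everything):
  sorted[0] = $130333  (last char: '3')
  sorted[1] = 0333$13  (last char: '3')
  sorted[2] = 130333$  (last char: '$')
  sorted[3] = 3$13033  (last char: '3')
  sorted[4] = 30333$1  (last char: '1')
  sorted[5] = 33$1303  (last char: '3')
  sorted[6] = 333$130  (last char: '0')
Last column: 33$3130
Original string S is at sorted index 2

Answer: 33$3130
2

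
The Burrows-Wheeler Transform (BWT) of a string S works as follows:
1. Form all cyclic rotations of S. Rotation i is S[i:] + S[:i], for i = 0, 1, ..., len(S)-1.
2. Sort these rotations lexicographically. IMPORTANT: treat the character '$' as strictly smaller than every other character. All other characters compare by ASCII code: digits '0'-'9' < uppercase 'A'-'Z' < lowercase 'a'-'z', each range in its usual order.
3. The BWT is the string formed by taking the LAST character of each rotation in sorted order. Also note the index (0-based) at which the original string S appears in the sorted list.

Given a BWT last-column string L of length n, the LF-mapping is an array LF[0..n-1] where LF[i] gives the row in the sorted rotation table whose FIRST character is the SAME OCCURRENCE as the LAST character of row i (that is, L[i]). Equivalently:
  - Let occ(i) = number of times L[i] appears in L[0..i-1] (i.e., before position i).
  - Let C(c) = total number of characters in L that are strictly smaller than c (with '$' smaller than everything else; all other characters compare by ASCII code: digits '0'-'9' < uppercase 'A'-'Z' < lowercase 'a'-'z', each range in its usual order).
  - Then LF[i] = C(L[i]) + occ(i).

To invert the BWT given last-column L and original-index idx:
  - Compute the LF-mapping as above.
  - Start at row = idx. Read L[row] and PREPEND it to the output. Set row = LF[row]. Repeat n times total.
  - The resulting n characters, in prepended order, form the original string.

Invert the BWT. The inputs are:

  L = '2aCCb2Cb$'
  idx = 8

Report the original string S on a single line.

LF mapping: 1 6 3 4 7 2 5 8 0
Walk LF starting at row 8, prepending L[row]:
  step 1: row=8, L[8]='$', prepend. Next row=LF[8]=0
  step 2: row=0, L[0]='2', prepend. Next row=LF[0]=1
  step 3: row=1, L[1]='a', prepend. Next row=LF[1]=6
  step 4: row=6, L[6]='C', prepend. Next row=LF[6]=5
  step 5: row=5, L[5]='2', prepend. Next row=LF[5]=2
  step 6: row=2, L[2]='C', prepend. Next row=LF[2]=3
  step 7: row=3, L[3]='C', prepend. Next row=LF[3]=4
  step 8: row=4, L[4]='b', prepend. Next row=LF[4]=7
  step 9: row=7, L[7]='b', prepend. Next row=LF[7]=8
Reversed output: bbCC2Ca2$

Answer: bbCC2Ca2$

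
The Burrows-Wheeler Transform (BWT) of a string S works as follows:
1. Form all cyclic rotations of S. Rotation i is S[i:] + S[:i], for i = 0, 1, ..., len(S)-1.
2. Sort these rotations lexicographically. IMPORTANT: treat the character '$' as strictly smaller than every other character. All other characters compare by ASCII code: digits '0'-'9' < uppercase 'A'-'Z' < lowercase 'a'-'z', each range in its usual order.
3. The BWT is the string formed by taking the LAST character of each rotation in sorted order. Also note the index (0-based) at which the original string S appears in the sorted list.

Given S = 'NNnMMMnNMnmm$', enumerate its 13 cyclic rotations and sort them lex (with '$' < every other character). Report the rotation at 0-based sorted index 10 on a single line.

Answer: nMMMnNMnmm$NN

Derivation:
All 13 rotations (rotation i = S[i:]+S[:i]):
  rot[0] = NNnMMMnNMnmm$
  rot[1] = NnMMMnNMnmm$N
  rot[2] = nMMMnNMnmm$NN
  rot[3] = MMMnNMnmm$NNn
  rot[4] = MMnNMnmm$NNnM
  rot[5] = MnNMnmm$NNnMM
  rot[6] = nNMnmm$NNnMMM
  rot[7] = NMnmm$NNnMMMn
  rot[8] = Mnmm$NNnMMMnN
  rot[9] = nmm$NNnMMMnNM
  rot[10] = mm$NNnMMMnNMn
  rot[11] = m$NNnMMMnNMnm
  rot[12] = $NNnMMMnNMnmm
Sorted (with $ < everything):
  sorted[0] = $NNnMMMnNMnmm
  sorted[1] = MMMnNMnmm$NNn
  sorted[2] = MMnNMnmm$NNnM
  sorted[3] = MnNMnmm$NNnMM
  sorted[4] = Mnmm$NNnMMMnN
  sorted[5] = NMnmm$NNnMMMn
  sorted[6] = NNnMMMnNMnmm$
  sorted[7] = NnMMMnNMnmm$N
  sorted[8] = m$NNnMMMnNMnm
  sorted[9] = mm$NNnMMMnNMn
  sorted[10] = nMMMnNMnmm$NN
  sorted[11] = nNMnmm$NNnMMM
  sorted[12] = nmm$NNnMMMnNM
sorted[10] = nMMMnNMnmm$NN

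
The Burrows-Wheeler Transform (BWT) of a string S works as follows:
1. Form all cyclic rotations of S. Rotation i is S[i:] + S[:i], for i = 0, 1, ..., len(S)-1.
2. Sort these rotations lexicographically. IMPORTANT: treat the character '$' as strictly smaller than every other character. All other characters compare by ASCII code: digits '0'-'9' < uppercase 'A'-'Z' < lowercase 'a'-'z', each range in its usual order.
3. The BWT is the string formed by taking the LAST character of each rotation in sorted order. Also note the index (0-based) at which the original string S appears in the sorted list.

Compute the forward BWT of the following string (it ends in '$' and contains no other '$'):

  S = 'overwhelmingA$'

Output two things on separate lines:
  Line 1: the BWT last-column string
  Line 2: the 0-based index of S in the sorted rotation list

All 14 rotations (rotation i = S[i:]+S[:i]):
  rot[0] = overwhelmingA$
  rot[1] = verwhelmingA$o
  rot[2] = erwhelmingA$ov
  rot[3] = rwhelmingA$ove
  rot[4] = whelmingA$over
  rot[5] = helmingA$overw
  rot[6] = elmingA$overwh
  rot[7] = lmingA$overwhe
  rot[8] = mingA$overwhel
  rot[9] = ingA$overwhelm
  rot[10] = ngA$overwhelmi
  rot[11] = gA$overwhelmin
  rot[12] = A$overwhelming
  rot[13] = $overwhelmingA
Sorted (with $ < everything):
  sorted[0] = $overwhelmingA  (last char: 'A')
  sorted[1] = A$overwhelming  (last char: 'g')
  sorted[2] = elmingA$overwh  (last char: 'h')
  sorted[3] = erwhelmingA$ov  (last char: 'v')
  sorted[4] = gA$overwhelmin  (last char: 'n')
  sorted[5] = helmingA$overw  (last char: 'w')
  sorted[6] = ingA$overwhelm  (last char: 'm')
  sorted[7] = lmingA$overwhe  (last char: 'e')
  sorted[8] = mingA$overwhel  (last char: 'l')
  sorted[9] = ngA$overwhelmi  (last char: 'i')
  sorted[10] = overwhelmingA$  (last char: '$')
  sorted[11] = rwhelmingA$ove  (last char: 'e')
  sorted[12] = verwhelmingA$o  (last char: 'o')
  sorted[13] = whelmingA$over  (last char: 'r')
Last column: Aghvnwmeli$eor
Original string S is at sorted index 10

Answer: Aghvnwmeli$eor
10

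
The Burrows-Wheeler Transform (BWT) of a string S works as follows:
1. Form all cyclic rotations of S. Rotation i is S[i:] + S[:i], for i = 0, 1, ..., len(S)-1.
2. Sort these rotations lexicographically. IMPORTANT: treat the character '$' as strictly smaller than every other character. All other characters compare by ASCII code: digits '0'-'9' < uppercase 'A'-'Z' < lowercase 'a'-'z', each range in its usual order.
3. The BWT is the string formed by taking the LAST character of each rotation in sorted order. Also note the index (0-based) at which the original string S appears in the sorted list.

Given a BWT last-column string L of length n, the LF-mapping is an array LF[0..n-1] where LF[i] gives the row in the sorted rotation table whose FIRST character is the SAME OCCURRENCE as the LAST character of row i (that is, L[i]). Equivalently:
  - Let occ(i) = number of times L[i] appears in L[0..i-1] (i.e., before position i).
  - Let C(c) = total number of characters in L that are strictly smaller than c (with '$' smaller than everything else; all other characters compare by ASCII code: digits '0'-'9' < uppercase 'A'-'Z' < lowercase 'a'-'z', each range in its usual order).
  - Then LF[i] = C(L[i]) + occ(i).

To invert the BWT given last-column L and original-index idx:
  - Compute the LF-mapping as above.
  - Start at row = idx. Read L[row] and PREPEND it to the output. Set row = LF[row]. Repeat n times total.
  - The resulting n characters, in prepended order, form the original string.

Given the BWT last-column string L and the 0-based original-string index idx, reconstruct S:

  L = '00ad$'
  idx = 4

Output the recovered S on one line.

Answer: da00$

Derivation:
LF mapping: 1 2 3 4 0
Walk LF starting at row 4, prepending L[row]:
  step 1: row=4, L[4]='$', prepend. Next row=LF[4]=0
  step 2: row=0, L[0]='0', prepend. Next row=LF[0]=1
  step 3: row=1, L[1]='0', prepend. Next row=LF[1]=2
  step 4: row=2, L[2]='a', prepend. Next row=LF[2]=3
  step 5: row=3, L[3]='d', prepend. Next row=LF[3]=4
Reversed output: da00$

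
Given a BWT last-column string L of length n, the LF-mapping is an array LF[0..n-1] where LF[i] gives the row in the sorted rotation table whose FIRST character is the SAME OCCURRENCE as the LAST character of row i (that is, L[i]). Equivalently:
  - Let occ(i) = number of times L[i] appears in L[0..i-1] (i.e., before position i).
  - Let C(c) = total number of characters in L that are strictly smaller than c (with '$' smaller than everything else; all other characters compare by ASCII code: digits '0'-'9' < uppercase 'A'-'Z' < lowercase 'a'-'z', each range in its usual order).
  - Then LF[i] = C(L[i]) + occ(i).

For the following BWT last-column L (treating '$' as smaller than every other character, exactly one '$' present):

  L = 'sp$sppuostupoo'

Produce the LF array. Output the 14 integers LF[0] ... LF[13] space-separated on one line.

Char counts: '$':1, 'o':3, 'p':4, 's':3, 't':1, 'u':2
C (first-col start): C('$')=0, C('o')=1, C('p')=4, C('s')=8, C('t')=11, C('u')=12
L[0]='s': occ=0, LF[0]=C('s')+0=8+0=8
L[1]='p': occ=0, LF[1]=C('p')+0=4+0=4
L[2]='$': occ=0, LF[2]=C('$')+0=0+0=0
L[3]='s': occ=1, LF[3]=C('s')+1=8+1=9
L[4]='p': occ=1, LF[4]=C('p')+1=4+1=5
L[5]='p': occ=2, LF[5]=C('p')+2=4+2=6
L[6]='u': occ=0, LF[6]=C('u')+0=12+0=12
L[7]='o': occ=0, LF[7]=C('o')+0=1+0=1
L[8]='s': occ=2, LF[8]=C('s')+2=8+2=10
L[9]='t': occ=0, LF[9]=C('t')+0=11+0=11
L[10]='u': occ=1, LF[10]=C('u')+1=12+1=13
L[11]='p': occ=3, LF[11]=C('p')+3=4+3=7
L[12]='o': occ=1, LF[12]=C('o')+1=1+1=2
L[13]='o': occ=2, LF[13]=C('o')+2=1+2=3

Answer: 8 4 0 9 5 6 12 1 10 11 13 7 2 3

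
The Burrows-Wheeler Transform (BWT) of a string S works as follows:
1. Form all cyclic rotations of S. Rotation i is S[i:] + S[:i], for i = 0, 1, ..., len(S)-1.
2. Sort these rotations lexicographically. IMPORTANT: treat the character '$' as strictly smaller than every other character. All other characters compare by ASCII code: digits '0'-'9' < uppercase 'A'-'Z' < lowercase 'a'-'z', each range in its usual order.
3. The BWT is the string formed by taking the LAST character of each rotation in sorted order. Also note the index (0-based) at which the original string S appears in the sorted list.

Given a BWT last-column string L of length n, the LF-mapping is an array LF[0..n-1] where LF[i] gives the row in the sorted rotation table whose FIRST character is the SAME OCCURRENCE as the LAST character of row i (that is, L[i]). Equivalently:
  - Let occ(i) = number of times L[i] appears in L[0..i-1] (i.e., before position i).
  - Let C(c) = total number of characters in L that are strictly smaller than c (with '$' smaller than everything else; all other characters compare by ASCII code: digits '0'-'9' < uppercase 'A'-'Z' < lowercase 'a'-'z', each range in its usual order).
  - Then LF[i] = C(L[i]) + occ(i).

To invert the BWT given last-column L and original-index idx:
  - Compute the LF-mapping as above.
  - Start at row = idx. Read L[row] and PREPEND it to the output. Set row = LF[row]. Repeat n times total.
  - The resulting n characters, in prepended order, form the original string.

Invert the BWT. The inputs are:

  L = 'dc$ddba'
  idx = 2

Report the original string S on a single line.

Answer: bdcadd$

Derivation:
LF mapping: 4 3 0 5 6 2 1
Walk LF starting at row 2, prepending L[row]:
  step 1: row=2, L[2]='$', prepend. Next row=LF[2]=0
  step 2: row=0, L[0]='d', prepend. Next row=LF[0]=4
  step 3: row=4, L[4]='d', prepend. Next row=LF[4]=6
  step 4: row=6, L[6]='a', prepend. Next row=LF[6]=1
  step 5: row=1, L[1]='c', prepend. Next row=LF[1]=3
  step 6: row=3, L[3]='d', prepend. Next row=LF[3]=5
  step 7: row=5, L[5]='b', prepend. Next row=LF[5]=2
Reversed output: bdcadd$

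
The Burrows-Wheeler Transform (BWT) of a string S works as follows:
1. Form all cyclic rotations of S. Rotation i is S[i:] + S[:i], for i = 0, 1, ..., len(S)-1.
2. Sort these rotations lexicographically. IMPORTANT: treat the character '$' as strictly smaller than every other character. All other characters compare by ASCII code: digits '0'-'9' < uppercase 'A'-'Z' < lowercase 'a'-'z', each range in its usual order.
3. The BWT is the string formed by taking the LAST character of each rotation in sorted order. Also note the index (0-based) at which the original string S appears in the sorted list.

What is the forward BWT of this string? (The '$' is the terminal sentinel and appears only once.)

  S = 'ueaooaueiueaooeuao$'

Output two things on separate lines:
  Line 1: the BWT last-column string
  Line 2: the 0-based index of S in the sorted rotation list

All 19 rotations (rotation i = S[i:]+S[:i]):
  rot[0] = ueaooaueiueaooeuao$
  rot[1] = eaooaueiueaooeuao$u
  rot[2] = aooaueiueaooeuao$ue
  rot[3] = ooaueiueaooeuao$uea
  rot[4] = oaueiueaooeuao$ueao
  rot[5] = aueiueaooeuao$ueaoo
  rot[6] = ueiueaooeuao$ueaooa
  rot[7] = eiueaooeuao$ueaooau
  rot[8] = iueaooeuao$ueaooaue
  rot[9] = ueaooeuao$ueaooauei
  rot[10] = eaooeuao$ueaooaueiu
  rot[11] = aooeuao$ueaooaueiue
  rot[12] = ooeuao$ueaooaueiuea
  rot[13] = oeuao$ueaooaueiueao
  rot[14] = euao$ueaooaueiueaoo
  rot[15] = uao$ueaooaueiueaooe
  rot[16] = ao$ueaooaueiueaooeu
  rot[17] = o$ueaooaueiueaooeua
  rot[18] = $ueaooaueiueaooeuao
Sorted (with $ < everything):
  sorted[0] = $ueaooaueiueaooeuao  (last char: 'o')
  sorted[1] = ao$ueaooaueiueaooeu  (last char: 'u')
  sorted[2] = aooaueiueaooeuao$ue  (last char: 'e')
  sorted[3] = aooeuao$ueaooaueiue  (last char: 'e')
  sorted[4] = aueiueaooeuao$ueaoo  (last char: 'o')
  sorted[5] = eaooaueiueaooeuao$u  (last char: 'u')
  sorted[6] = eaooeuao$ueaooaueiu  (last char: 'u')
  sorted[7] = eiueaooeuao$ueaooau  (last char: 'u')
  sorted[8] = euao$ueaooaueiueaoo  (last char: 'o')
  sorted[9] = iueaooeuao$ueaooaue  (last char: 'e')
  sorted[10] = o$ueaooaueiueaooeua  (last char: 'a')
  sorted[11] = oaueiueaooeuao$ueao  (last char: 'o')
  sorted[12] = oeuao$ueaooaueiueao  (last char: 'o')
  sorted[13] = ooaueiueaooeuao$uea  (last char: 'a')
  sorted[14] = ooeuao$ueaooaueiuea  (last char: 'a')
  sorted[15] = uao$ueaooaueiueaooe  (last char: 'e')
  sorted[16] = ueaooaueiueaooeuao$  (last char: '$')
  sorted[17] = ueaooeuao$ueaooauei  (last char: 'i')
  sorted[18] = ueiueaooeuao$ueaooa  (last char: 'a')
Last column: oueeouuuoeaooaae$ia
Original string S is at sorted index 16

Answer: oueeouuuoeaooaae$ia
16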